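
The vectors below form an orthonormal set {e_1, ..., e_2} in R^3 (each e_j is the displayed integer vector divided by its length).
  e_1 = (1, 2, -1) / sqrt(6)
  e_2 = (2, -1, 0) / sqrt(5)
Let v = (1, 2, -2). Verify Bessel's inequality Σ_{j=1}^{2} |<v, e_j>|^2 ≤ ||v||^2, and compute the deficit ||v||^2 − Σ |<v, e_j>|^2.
Σ |<v, e_j>|^2 = 49/6; ||v||^2 = 9; deficit = 5/6

Write each e_j = u_j / sqrt(<u_j, u_j>) where u_j is the displayed integer vector. Then <v, e_j> = <v, u_j> / sqrt(<u_j, u_j>), so |<v, e_j>|^2 = <v, u_j>^2 / <u_j, u_j>.
Coefficients: <v, e_1> = 7/sqrt(6), <v, e_2> = 0/sqrt(5).
Square and sum: Σ |<v, e_j>|^2 = 49/6.
Compute ||v||^2 = v·v = 9.
Deficit = 9 − 49/6 = 5/6 ≥ 0, confirming Bessel's inequality. (The deficit equals ||v − Σ <v,e_j> e_j||^2, the squared distance from v to span{e_j}.)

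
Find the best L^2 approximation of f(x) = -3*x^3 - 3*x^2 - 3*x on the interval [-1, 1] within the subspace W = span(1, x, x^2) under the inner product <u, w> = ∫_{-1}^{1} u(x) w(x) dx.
g(x) = -3*x^2 - 24*x/5

The best approximation g ∈ W is the orthogonal projection of f onto W. Writing g = a_0 + a_1 x + a_2 x^2, the coefficients solve the normal equations G · a = b where
  G_{ij} = <φ_i, φ_j> and b_i = <f, φ_i>, with φ_0 = 1, φ_1 = x, φ_2 = x^2.
G =
  [2, 0, 2/3]
  [0, 2/3, 0]
  [2/3, 0, 2/5],
b = (-2, -16/5, -6/5).
Solving gives a_0 = 0, a_1 = -24/5, a_2 = -3, so
  g(x) = -3*x^2 - 24*x/5.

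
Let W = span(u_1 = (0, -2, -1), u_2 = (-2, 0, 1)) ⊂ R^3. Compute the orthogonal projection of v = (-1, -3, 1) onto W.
proj_W(v) = (-5/3, -7/3, -1/3)

Set up U = [u_1 | ... | u_2] ∈ R^(3×2). The projector onto W = col(U) is P = U (U^T U)^(-1) U^T.
Compute U^T U =
  [5, -1]
  [-1, 5],
and U^T v = (5, 3).
Solve U^T U · c = U^T v for the coefficients: c = (7/6, 5/6). The projection is proj_W(v) = U c.
Check: (v - proj_W(v)) · u_1 = 0  (should be 0).
Check: (v - proj_W(v)) · u_2 = 0  (should be 0).
Result: proj_W(v) = (-5/3, -7/3, -1/3).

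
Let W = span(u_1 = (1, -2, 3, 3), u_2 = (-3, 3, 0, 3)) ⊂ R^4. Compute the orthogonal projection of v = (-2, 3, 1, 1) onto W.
proj_W(v) = (-48/23, 50/23, -6/23, 40/23)

Set up U = [u_1 | ... | u_2] ∈ R^(4×2). The projector onto W = col(U) is P = U (U^T U)^(-1) U^T.
Compute U^T U =
  [23, 0]
  [0, 27],
and U^T v = (-2, 18).
Solve U^T U · c = U^T v for the coefficients: c = (-2/23, 2/3). The projection is proj_W(v) = U c.
Check: (v - proj_W(v)) · u_1 = 0  (should be 0).
Check: (v - proj_W(v)) · u_2 = 0  (should be 0).
Result: proj_W(v) = (-48/23, 50/23, -6/23, 40/23).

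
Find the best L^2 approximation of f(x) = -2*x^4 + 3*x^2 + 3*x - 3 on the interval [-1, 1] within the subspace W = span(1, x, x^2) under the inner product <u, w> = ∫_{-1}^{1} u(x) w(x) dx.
g(x) = 9*x^2/7 + 3*x - 99/35

The best approximation g ∈ W is the orthogonal projection of f onto W. Writing g = a_0 + a_1 x + a_2 x^2, the coefficients solve the normal equations G · a = b where
  G_{ij} = <φ_i, φ_j> and b_i = <f, φ_i>, with φ_0 = 1, φ_1 = x, φ_2 = x^2.
G =
  [2, 0, 2/3]
  [0, 2/3, 0]
  [2/3, 0, 2/5],
b = (-24/5, 2, -48/35).
Solving gives a_0 = -99/35, a_1 = 3, a_2 = 9/7, so
  g(x) = 9*x^2/7 + 3*x - 99/35.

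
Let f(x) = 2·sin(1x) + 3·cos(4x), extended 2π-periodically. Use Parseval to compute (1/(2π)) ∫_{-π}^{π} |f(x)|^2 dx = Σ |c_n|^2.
Σ |c_n|^2 = 13/2

Expand |f|^2 and use orthogonality of {sin(nx), cos(mx)} on [-π, π]:
  ∫_{-π}^{π} sin(nx)^2 dx = π, ∫ cos(mx)^2 dx = π, and cross terms integrate to 0.
So ∫_{-π}^{π} f(x)^2 dx = 2^2 · π + 3^2 · π = (4 + 9)π.
Divide by 2π: (4 + 9)/2 = 13/2.
By Parseval, this equals Σ |c_n|^2.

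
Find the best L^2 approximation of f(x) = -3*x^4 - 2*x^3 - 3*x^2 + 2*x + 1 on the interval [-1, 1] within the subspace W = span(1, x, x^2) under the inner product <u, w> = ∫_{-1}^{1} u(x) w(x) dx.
g(x) = -39*x^2/7 + 4*x/5 + 44/35

The best approximation g ∈ W is the orthogonal projection of f onto W. Writing g = a_0 + a_1 x + a_2 x^2, the coefficients solve the normal equations G · a = b where
  G_{ij} = <φ_i, φ_j> and b_i = <f, φ_i>, with φ_0 = 1, φ_1 = x, φ_2 = x^2.
G =
  [2, 0, 2/3]
  [0, 2/3, 0]
  [2/3, 0, 2/5],
b = (-6/5, 8/15, -146/105).
Solving gives a_0 = 44/35, a_1 = 4/5, a_2 = -39/7, so
  g(x) = -39*x^2/7 + 4*x/5 + 44/35.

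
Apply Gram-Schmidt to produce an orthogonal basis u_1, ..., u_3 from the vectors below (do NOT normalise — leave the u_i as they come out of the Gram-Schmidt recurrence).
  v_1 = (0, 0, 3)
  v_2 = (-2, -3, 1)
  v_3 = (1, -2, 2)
Orthogonal basis:
  u_1 = (0, 0, 3)
  u_2 = (-2, -3, 0)
  u_3 = (21/13, -14/13, 0)

Apply the Gram-Schmidt recurrence
  u_1 = v_1
  u_i = v_i − Σ_{j<i} ((v_i · u_j) / (u_j · u_j)) · u_j.

Step by step this gives:
  u_1 = (0, 0, 3)
  u_2 = (-2, -3, 0)
  u_3 = (21/13, -14/13, 0)

Orthogonality check:
  u_2 · u_1 = 0 (should be 0)
  u_3 · u_1 = 0 (should be 0)
  u_3 · u_2 = 0 (should be 0)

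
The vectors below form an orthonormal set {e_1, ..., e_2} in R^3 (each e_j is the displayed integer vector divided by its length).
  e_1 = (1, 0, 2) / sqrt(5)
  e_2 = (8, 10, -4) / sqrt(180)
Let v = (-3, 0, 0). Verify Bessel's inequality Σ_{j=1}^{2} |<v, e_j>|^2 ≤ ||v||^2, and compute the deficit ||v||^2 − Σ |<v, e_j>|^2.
Σ |<v, e_j>|^2 = 5; ||v||^2 = 9; deficit = 4

Write each e_j = u_j / sqrt(<u_j, u_j>) where u_j is the displayed integer vector. Then <v, e_j> = <v, u_j> / sqrt(<u_j, u_j>), so |<v, e_j>|^2 = <v, u_j>^2 / <u_j, u_j>.
Coefficients: <v, e_1> = -3/sqrt(5), <v, e_2> = -24/sqrt(180).
Square and sum: Σ |<v, e_j>|^2 = 5.
Compute ||v||^2 = v·v = 9.
Deficit = 9 − 5 = 4 ≥ 0, confirming Bessel's inequality. (The deficit equals ||v − Σ <v,e_j> e_j||^2, the squared distance from v to span{e_j}.)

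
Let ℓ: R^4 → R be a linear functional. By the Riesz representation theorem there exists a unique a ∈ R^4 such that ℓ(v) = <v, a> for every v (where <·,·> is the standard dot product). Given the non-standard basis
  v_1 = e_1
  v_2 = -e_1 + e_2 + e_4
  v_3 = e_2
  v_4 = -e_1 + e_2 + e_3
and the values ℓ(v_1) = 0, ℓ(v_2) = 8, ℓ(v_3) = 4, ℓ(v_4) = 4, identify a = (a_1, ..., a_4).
a = (0, 4, 0, 4)

Write a = (a_1, ..., a_4) in the standard basis. For each basis vector v_i, ℓ(v_i) = <v_i, a> is a linear equation in the a_j's. Collect the n equations into a matrix system V a = ℓ, where row i of V is v_i (expressed in the standard basis). Since V is invertible (lower-triangular with 1s on the diagonal, up to permutation), solve by back-substitution:
  V =
[[1, 0, 0, 0],
 [-1, 1, 0, 1],
 [0, 1, 0, 0],
 [-1, 1, 1, 0]]
  V a = (0, 8, 4, 4)
Solving gives a = (0, 4, 0, 4).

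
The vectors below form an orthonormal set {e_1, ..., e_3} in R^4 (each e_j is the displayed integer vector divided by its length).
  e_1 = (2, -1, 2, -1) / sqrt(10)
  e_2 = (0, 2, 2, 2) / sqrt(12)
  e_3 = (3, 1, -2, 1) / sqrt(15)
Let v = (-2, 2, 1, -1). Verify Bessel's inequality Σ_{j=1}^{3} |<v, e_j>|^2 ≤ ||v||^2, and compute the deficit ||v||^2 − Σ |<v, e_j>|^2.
Σ |<v, e_j>|^2 = 11/2; ||v||^2 = 10; deficit = 9/2

Write each e_j = u_j / sqrt(<u_j, u_j>) where u_j is the displayed integer vector. Then <v, e_j> = <v, u_j> / sqrt(<u_j, u_j>), so |<v, e_j>|^2 = <v, u_j>^2 / <u_j, u_j>.
Coefficients: <v, e_1> = -3/sqrt(10), <v, e_2> = 4/sqrt(12), <v, e_3> = -7/sqrt(15).
Square and sum: Σ |<v, e_j>|^2 = 11/2.
Compute ||v||^2 = v·v = 10.
Deficit = 10 − 11/2 = 9/2 ≥ 0, confirming Bessel's inequality. (The deficit equals ||v − Σ <v,e_j> e_j||^2, the squared distance from v to span{e_j}.)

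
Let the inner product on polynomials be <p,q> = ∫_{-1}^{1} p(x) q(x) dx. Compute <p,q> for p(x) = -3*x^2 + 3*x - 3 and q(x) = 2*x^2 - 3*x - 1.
<p,q> = -22/5

Expand the product: p(x)·q(x) = -6*x^4 + 15*x^3 - 12*x^2 + 6*x + 3.
∫_{-1}^{1} of each monomial x^k gives [2/(k+1) if k even, 0 if k odd]. Integrating term-by-term (or equivalently evaluating the antiderivative F(x) = -6*x^5/5 + 15*x^4/4 - 4*x^3 + 3*x^2 + 3*x at the endpoints):
  F(1) − F(−1) = 91/20 − (179/20) = -22/5.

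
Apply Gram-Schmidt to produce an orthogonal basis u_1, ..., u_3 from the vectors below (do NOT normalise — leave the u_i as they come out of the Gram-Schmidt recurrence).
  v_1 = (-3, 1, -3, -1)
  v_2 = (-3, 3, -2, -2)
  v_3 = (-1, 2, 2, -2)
Orthogonal basis:
  u_1 = (-3, 1, -3, -1)
  u_2 = (0, 2, 1, -1)
  u_3 = (-17/20, -43/60, 49/60, -37/60)

Apply the Gram-Schmidt recurrence
  u_1 = v_1
  u_i = v_i − Σ_{j<i} ((v_i · u_j) / (u_j · u_j)) · u_j.

Step by step this gives:
  u_1 = (-3, 1, -3, -1)
  u_2 = (0, 2, 1, -1)
  u_3 = (-17/20, -43/60, 49/60, -37/60)

Orthogonality check:
  u_2 · u_1 = 0 (should be 0)
  u_3 · u_1 = 0 (should be 0)
  u_3 · u_2 = 0 (should be 0)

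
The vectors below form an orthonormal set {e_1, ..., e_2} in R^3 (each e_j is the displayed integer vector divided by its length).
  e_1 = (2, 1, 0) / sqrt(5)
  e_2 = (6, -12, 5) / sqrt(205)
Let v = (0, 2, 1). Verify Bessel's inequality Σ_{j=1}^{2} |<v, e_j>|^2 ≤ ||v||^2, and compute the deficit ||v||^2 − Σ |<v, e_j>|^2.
Σ |<v, e_j>|^2 = 105/41; ||v||^2 = 5; deficit = 100/41

Write each e_j = u_j / sqrt(<u_j, u_j>) where u_j is the displayed integer vector. Then <v, e_j> = <v, u_j> / sqrt(<u_j, u_j>), so |<v, e_j>|^2 = <v, u_j>^2 / <u_j, u_j>.
Coefficients: <v, e_1> = 2/sqrt(5), <v, e_2> = -19/sqrt(205).
Square and sum: Σ |<v, e_j>|^2 = 105/41.
Compute ||v||^2 = v·v = 5.
Deficit = 5 − 105/41 = 100/41 ≥ 0, confirming Bessel's inequality. (The deficit equals ||v − Σ <v,e_j> e_j||^2, the squared distance from v to span{e_j}.)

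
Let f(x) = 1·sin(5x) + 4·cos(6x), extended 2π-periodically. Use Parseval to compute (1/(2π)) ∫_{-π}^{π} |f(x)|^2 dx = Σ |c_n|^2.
Σ |c_n|^2 = 17/2

Expand |f|^2 and use orthogonality of {sin(nx), cos(mx)} on [-π, π]:
  ∫_{-π}^{π} sin(nx)^2 dx = π, ∫ cos(mx)^2 dx = π, and cross terms integrate to 0.
So ∫_{-π}^{π} f(x)^2 dx = 1^2 · π + 4^2 · π = (1 + 16)π.
Divide by 2π: (1 + 16)/2 = 17/2.
By Parseval, this equals Σ |c_n|^2.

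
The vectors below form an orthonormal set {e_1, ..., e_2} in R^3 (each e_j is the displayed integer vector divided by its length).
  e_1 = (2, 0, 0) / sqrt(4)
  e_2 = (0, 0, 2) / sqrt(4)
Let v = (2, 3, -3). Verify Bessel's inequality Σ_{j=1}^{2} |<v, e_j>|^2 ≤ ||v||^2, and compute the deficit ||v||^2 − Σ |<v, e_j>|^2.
Σ |<v, e_j>|^2 = 13; ||v||^2 = 22; deficit = 9

Write each e_j = u_j / sqrt(<u_j, u_j>) where u_j is the displayed integer vector. Then <v, e_j> = <v, u_j> / sqrt(<u_j, u_j>), so |<v, e_j>|^2 = <v, u_j>^2 / <u_j, u_j>.
Coefficients: <v, e_1> = 4/sqrt(4), <v, e_2> = -6/sqrt(4).
Square and sum: Σ |<v, e_j>|^2 = 13.
Compute ||v||^2 = v·v = 22.
Deficit = 22 − 13 = 9 ≥ 0, confirming Bessel's inequality. (The deficit equals ||v − Σ <v,e_j> e_j||^2, the squared distance from v to span{e_j}.)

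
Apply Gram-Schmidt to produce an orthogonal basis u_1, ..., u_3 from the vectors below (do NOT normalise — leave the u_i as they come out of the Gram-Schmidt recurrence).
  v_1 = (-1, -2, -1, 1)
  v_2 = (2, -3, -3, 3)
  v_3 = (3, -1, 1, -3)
Orthogonal basis:
  u_1 = (-1, -2, -1, 1)
  u_2 = (24/7, -1/7, -11/7, 11/7)
  u_3 = (56/39, -280/117, 79/117, -313/117)

Apply the Gram-Schmidt recurrence
  u_1 = v_1
  u_i = v_i − Σ_{j<i} ((v_i · u_j) / (u_j · u_j)) · u_j.

Step by step this gives:
  u_1 = (-1, -2, -1, 1)
  u_2 = (24/7, -1/7, -11/7, 11/7)
  u_3 = (56/39, -280/117, 79/117, -313/117)

Orthogonality check:
  u_2 · u_1 = 0 (should be 0)
  u_3 · u_1 = 0 (should be 0)
  u_3 · u_2 = 0 (should be 0)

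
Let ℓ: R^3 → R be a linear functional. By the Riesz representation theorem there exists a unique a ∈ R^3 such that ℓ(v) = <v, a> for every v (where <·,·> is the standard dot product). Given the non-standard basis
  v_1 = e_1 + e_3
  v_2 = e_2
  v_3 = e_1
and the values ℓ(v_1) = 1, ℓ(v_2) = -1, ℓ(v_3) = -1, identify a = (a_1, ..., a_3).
a = (-1, -1, 2)

Write a = (a_1, ..., a_3) in the standard basis. For each basis vector v_i, ℓ(v_i) = <v_i, a> is a linear equation in the a_j's. Collect the n equations into a matrix system V a = ℓ, where row i of V is v_i (expressed in the standard basis). Since V is invertible (lower-triangular with 1s on the diagonal, up to permutation), solve by back-substitution:
  V =
[[1, 0, 1],
 [0, 1, 0],
 [1, 0, 0]]
  V a = (1, -1, -1)
Solving gives a = (-1, -1, 2).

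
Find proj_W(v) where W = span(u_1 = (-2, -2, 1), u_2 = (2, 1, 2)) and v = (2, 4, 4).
proj_W(v) = (48/13, 128/65, 216/65)

Set up U = [u_1 | ... | u_2] ∈ R^(3×2). The projector onto W = col(U) is P = U (U^T U)^(-1) U^T.
Compute U^T U =
  [9, -4]
  [-4, 9],
and U^T v = (-8, 16).
Solve U^T U · c = U^T v for the coefficients: c = (-8/65, 112/65). The projection is proj_W(v) = U c.
Check: (v - proj_W(v)) · u_1 = 0  (should be 0).
Check: (v - proj_W(v)) · u_2 = 0  (should be 0).
Result: proj_W(v) = (48/13, 128/65, 216/65).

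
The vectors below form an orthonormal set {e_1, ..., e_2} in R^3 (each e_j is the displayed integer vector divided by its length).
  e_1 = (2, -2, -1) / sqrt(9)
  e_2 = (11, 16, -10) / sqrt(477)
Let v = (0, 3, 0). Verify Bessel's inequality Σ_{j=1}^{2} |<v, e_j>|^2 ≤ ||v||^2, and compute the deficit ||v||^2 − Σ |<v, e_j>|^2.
Σ |<v, e_j>|^2 = 468/53; ||v||^2 = 9; deficit = 9/53

Write each e_j = u_j / sqrt(<u_j, u_j>) where u_j is the displayed integer vector. Then <v, e_j> = <v, u_j> / sqrt(<u_j, u_j>), so |<v, e_j>|^2 = <v, u_j>^2 / <u_j, u_j>.
Coefficients: <v, e_1> = -6/sqrt(9), <v, e_2> = 48/sqrt(477).
Square and sum: Σ |<v, e_j>|^2 = 468/53.
Compute ||v||^2 = v·v = 9.
Deficit = 9 − 468/53 = 9/53 ≥ 0, confirming Bessel's inequality. (The deficit equals ||v − Σ <v,e_j> e_j||^2, the squared distance from v to span{e_j}.)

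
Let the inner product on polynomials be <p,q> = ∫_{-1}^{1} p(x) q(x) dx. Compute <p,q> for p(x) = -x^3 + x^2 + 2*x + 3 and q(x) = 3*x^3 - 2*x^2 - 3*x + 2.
<p,q> = 764/105

Expand the product: p(x)·q(x) = -3*x^6 + 5*x^5 + 7*x^4 - 10*x^2 - 5*x + 6.
∫_{-1}^{1} of each monomial x^k gives [2/(k+1) if k even, 0 if k odd]. Integrating term-by-term (or equivalently evaluating the antiderivative F(x) = -3*x^7/7 + 5*x^6/6 + 7*x^5/5 - 10*x^3/3 - 5*x^2/2 + 6*x at the endpoints):
  F(1) − F(−1) = 69/35 − (-557/105) = 764/105.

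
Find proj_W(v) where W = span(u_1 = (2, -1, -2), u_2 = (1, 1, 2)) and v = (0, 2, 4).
proj_W(v) = (0, 2, 4)

Set up U = [u_1 | ... | u_2] ∈ R^(3×2). The projector onto W = col(U) is P = U (U^T U)^(-1) U^T.
Compute U^T U =
  [9, -3]
  [-3, 6],
and U^T v = (-10, 10).
Solve U^T U · c = U^T v for the coefficients: c = (-2/3, 4/3). The projection is proj_W(v) = U c.
Check: (v - proj_W(v)) · u_1 = 0  (should be 0).
Check: (v - proj_W(v)) · u_2 = 0  (should be 0).
Result: proj_W(v) = (0, 2, 4).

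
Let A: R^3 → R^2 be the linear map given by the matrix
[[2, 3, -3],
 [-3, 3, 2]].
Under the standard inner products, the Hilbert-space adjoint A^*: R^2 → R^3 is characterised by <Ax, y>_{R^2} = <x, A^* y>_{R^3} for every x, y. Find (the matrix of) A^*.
A^* = A^T =
[[2, -3],
 [3, 3],
 [-3, 2]]

For real matrices with standard dot products, the defining identity <Ax, y> = <x, A^* y> gives (Ax)^T y = x^T (A^*) y, i.e. x^T A^T y = x^T (A^*) y. Since this holds for all x, y, we must have A^* = A^T. Therefore
A^* =
[[2, -3],
 [3, 3],
 [-3, 2]].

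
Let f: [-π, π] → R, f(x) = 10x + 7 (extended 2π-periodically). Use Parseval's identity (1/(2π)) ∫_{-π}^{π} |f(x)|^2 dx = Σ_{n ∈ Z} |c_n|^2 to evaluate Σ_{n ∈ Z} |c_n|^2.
Σ |c_n|^2 = 100π^2/3 + 49

Expand and integrate term by term over [-π, π]:
  ∫ (10x)^2 dx = 100·(2π^3/3); ∫ 2·10·(7)·x dx = 0 (odd integrand); ∫ 7^2 dx = 49·2π.
So (1/(2π)) ∫_{-π}^{π} (10x + 7)^2 dx = 100π^2/3 + 49 = 100π^2/3 + 49.
Parseval ⇒ Σ |c_n|^2 = 100π^2/3 + 49.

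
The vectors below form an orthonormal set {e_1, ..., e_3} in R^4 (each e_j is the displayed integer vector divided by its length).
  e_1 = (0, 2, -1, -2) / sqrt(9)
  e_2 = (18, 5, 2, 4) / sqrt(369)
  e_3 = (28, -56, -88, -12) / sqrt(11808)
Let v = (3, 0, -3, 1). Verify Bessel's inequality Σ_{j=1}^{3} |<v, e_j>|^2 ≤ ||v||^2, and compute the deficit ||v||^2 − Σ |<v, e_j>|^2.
Σ |<v, e_j>|^2 = 17; ||v||^2 = 19; deficit = 2

Write each e_j = u_j / sqrt(<u_j, u_j>) where u_j is the displayed integer vector. Then <v, e_j> = <v, u_j> / sqrt(<u_j, u_j>), so |<v, e_j>|^2 = <v, u_j>^2 / <u_j, u_j>.
Coefficients: <v, e_1> = 1/sqrt(9), <v, e_2> = 52/sqrt(369), <v, e_3> = 336/sqrt(11808).
Square and sum: Σ |<v, e_j>|^2 = 17.
Compute ||v||^2 = v·v = 19.
Deficit = 19 − 17 = 2 ≥ 0, confirming Bessel's inequality. (The deficit equals ||v − Σ <v,e_j> e_j||^2, the squared distance from v to span{e_j}.)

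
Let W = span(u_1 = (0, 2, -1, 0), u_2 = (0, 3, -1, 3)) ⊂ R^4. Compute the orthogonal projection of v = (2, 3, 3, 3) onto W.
proj_W(v) = (0, 33/23, -3/23, 81/23)

Set up U = [u_1 | ... | u_2] ∈ R^(4×2). The projector onto W = col(U) is P = U (U^T U)^(-1) U^T.
Compute U^T U =
  [5, 7]
  [7, 19],
and U^T v = (3, 15).
Solve U^T U · c = U^T v for the coefficients: c = (-24/23, 27/23). The projection is proj_W(v) = U c.
Check: (v - proj_W(v)) · u_1 = 0  (should be 0).
Check: (v - proj_W(v)) · u_2 = 0  (should be 0).
Result: proj_W(v) = (0, 33/23, -3/23, 81/23).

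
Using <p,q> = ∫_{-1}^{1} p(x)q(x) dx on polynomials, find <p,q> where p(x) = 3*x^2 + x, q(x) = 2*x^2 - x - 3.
<p,q> = -64/15

Expand the product: p(x)·q(x) = 6*x^4 - x^3 - 10*x^2 - 3*x.
∫_{-1}^{1} of each monomial x^k gives [2/(k+1) if k even, 0 if k odd]. Integrating term-by-term (or equivalently evaluating the antiderivative F(x) = 6*x^5/5 - x^4/4 - 10*x^3/3 - 3*x^2/2 at the endpoints):
  F(1) − F(−1) = -233/60 − (23/60) = -64/15.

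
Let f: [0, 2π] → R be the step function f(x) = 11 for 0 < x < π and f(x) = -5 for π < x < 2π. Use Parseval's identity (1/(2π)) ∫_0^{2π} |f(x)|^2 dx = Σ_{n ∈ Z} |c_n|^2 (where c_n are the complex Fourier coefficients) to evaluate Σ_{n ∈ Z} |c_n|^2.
Σ |c_n|^2 = 73

Parseval equates the L^2 energy of f (normalised by 1/(2π)) with the ℓ^2 sum of its Fourier coefficients: (1/(2π)) ∫_0^{2π} |f|^2 = Σ |c_n|^2.
Compute the left side: (1/(2π)) [∫_0^π 11^2 dx + ∫_π^{2π} (-5)^2 dx] = (1/(2π)) · (121π + 25π) = (121 + 25)/2 = 73.
So Σ_{n ∈ Z} |c_n|^2 = 73.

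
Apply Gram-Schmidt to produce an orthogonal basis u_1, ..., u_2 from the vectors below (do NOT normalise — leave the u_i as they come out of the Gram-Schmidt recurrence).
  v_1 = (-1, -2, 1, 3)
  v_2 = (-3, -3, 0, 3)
Orthogonal basis:
  u_1 = (-1, -2, 1, 3)
  u_2 = (-9/5, -3/5, -6/5, -3/5)

Apply the Gram-Schmidt recurrence
  u_1 = v_1
  u_i = v_i − Σ_{j<i} ((v_i · u_j) / (u_j · u_j)) · u_j.

Step by step this gives:
  u_1 = (-1, -2, 1, 3)
  u_2 = (-9/5, -3/5, -6/5, -3/5)

Orthogonality check:
  u_2 · u_1 = 0 (should be 0)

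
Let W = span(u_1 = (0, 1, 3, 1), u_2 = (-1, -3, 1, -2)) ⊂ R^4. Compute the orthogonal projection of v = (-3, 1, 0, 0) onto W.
proj_W(v) = (-2/161, 9/161, 47/161, 11/161)

Set up U = [u_1 | ... | u_2] ∈ R^(4×2). The projector onto W = col(U) is P = U (U^T U)^(-1) U^T.
Compute U^T U =
  [11, -2]
  [-2, 15],
and U^T v = (1, 0).
Solve U^T U · c = U^T v for the coefficients: c = (15/161, 2/161). The projection is proj_W(v) = U c.
Check: (v - proj_W(v)) · u_1 = 0  (should be 0).
Check: (v - proj_W(v)) · u_2 = 0  (should be 0).
Result: proj_W(v) = (-2/161, 9/161, 47/161, 11/161).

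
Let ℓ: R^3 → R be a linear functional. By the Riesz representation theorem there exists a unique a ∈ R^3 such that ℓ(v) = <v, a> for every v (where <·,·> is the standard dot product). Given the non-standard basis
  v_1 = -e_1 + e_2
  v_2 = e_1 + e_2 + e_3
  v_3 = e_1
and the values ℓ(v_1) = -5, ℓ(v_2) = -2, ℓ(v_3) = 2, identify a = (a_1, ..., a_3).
a = (2, -3, -1)

Write a = (a_1, ..., a_3) in the standard basis. For each basis vector v_i, ℓ(v_i) = <v_i, a> is a linear equation in the a_j's. Collect the n equations into a matrix system V a = ℓ, where row i of V is v_i (expressed in the standard basis). Since V is invertible (lower-triangular with 1s on the diagonal, up to permutation), solve by back-substitution:
  V =
[[-1, 1, 0],
 [1, 1, 1],
 [1, 0, 0]]
  V a = (-5, -2, 2)
Solving gives a = (2, -3, -1).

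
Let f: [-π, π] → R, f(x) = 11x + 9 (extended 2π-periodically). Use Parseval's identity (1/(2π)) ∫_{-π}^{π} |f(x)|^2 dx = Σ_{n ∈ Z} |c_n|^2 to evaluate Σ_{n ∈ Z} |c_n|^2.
Σ |c_n|^2 = 121π^2/3 + 81

Expand and integrate term by term over [-π, π]:
  ∫ (11x)^2 dx = 121·(2π^3/3); ∫ 2·11·(9)·x dx = 0 (odd integrand); ∫ 9^2 dx = 81·2π.
So (1/(2π)) ∫_{-π}^{π} (11x + 9)^2 dx = 121π^2/3 + 81 = 121π^2/3 + 81.
Parseval ⇒ Σ |c_n|^2 = 121π^2/3 + 81.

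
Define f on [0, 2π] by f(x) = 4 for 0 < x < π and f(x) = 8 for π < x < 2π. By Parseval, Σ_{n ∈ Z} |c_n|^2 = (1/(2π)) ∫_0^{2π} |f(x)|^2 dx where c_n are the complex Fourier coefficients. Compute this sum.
Σ |c_n|^2 = 40

Parseval equates the L^2 energy of f (normalised by 1/(2π)) with the ℓ^2 sum of its Fourier coefficients: (1/(2π)) ∫_0^{2π} |f|^2 = Σ |c_n|^2.
Compute the left side: (1/(2π)) [∫_0^π 4^2 dx + ∫_π^{2π} 8^2 dx] = (1/(2π)) · (16π + 64π) = (16 + 64)/2 = 40.
So Σ_{n ∈ Z} |c_n|^2 = 40.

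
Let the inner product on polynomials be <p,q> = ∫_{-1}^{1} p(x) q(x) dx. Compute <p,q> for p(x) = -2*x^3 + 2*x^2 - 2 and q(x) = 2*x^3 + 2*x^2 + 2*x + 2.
<p,q> = -64/7

Expand the product: p(x)·q(x) = -4*x^6 - 4*x^3 - 4*x - 4.
∫_{-1}^{1} of each monomial x^k gives [2/(k+1) if k even, 0 if k odd]. Integrating term-by-term (or equivalently evaluating the antiderivative F(x) = -4*x^7/7 - x^4 - 2*x^2 - 4*x at the endpoints):
  F(1) − F(−1) = -53/7 − (11/7) = -64/7.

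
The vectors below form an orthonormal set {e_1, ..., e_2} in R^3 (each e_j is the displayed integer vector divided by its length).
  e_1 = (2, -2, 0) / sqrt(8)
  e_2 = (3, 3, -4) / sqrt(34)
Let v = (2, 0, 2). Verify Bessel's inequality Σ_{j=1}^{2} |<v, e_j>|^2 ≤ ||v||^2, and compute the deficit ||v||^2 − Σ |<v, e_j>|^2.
Σ |<v, e_j>|^2 = 36/17; ||v||^2 = 8; deficit = 100/17

Write each e_j = u_j / sqrt(<u_j, u_j>) where u_j is the displayed integer vector. Then <v, e_j> = <v, u_j> / sqrt(<u_j, u_j>), so |<v, e_j>|^2 = <v, u_j>^2 / <u_j, u_j>.
Coefficients: <v, e_1> = 4/sqrt(8), <v, e_2> = -2/sqrt(34).
Square and sum: Σ |<v, e_j>|^2 = 36/17.
Compute ||v||^2 = v·v = 8.
Deficit = 8 − 36/17 = 100/17 ≥ 0, confirming Bessel's inequality. (The deficit equals ||v − Σ <v,e_j> e_j||^2, the squared distance from v to span{e_j}.)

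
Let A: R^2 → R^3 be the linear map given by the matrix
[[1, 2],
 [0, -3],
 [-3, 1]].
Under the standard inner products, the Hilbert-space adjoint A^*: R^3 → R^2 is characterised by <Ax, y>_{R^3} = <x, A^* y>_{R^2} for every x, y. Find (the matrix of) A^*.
A^* = A^T =
[[1, 0, -3],
 [2, -3, 1]]

For real matrices with standard dot products, the defining identity <Ax, y> = <x, A^* y> gives (Ax)^T y = x^T (A^*) y, i.e. x^T A^T y = x^T (A^*) y. Since this holds for all x, y, we must have A^* = A^T. Therefore
A^* =
[[1, 0, -3],
 [2, -3, 1]].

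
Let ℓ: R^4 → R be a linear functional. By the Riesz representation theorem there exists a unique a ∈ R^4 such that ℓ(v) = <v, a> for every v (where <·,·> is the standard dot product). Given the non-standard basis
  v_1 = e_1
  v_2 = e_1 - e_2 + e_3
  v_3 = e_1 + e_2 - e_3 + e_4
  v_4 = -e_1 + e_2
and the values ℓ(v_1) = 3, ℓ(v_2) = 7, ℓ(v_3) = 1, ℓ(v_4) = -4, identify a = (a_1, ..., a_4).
a = (3, -1, 3, 2)

Write a = (a_1, ..., a_4) in the standard basis. For each basis vector v_i, ℓ(v_i) = <v_i, a> is a linear equation in the a_j's. Collect the n equations into a matrix system V a = ℓ, where row i of V is v_i (expressed in the standard basis). Since V is invertible (lower-triangular with 1s on the diagonal, up to permutation), solve by back-substitution:
  V =
[[1, 0, 0, 0],
 [1, -1, 1, 0],
 [1, 1, -1, 1],
 [-1, 1, 0, 0]]
  V a = (3, 7, 1, -4)
Solving gives a = (3, -1, 3, 2).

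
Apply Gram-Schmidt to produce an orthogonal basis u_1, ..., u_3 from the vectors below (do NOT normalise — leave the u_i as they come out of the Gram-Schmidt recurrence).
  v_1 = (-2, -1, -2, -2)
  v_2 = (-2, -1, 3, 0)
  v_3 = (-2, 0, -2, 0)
Orthogonal basis:
  u_1 = (-2, -1, -2, -2)
  u_2 = (-28/13, -14/13, 37/13, -2/13)
  u_3 = (-178/181, 92/181, -88/181, 220/181)

Apply the Gram-Schmidt recurrence
  u_1 = v_1
  u_i = v_i − Σ_{j<i} ((v_i · u_j) / (u_j · u_j)) · u_j.

Step by step this gives:
  u_1 = (-2, -1, -2, -2)
  u_2 = (-28/13, -14/13, 37/13, -2/13)
  u_3 = (-178/181, 92/181, -88/181, 220/181)

Orthogonality check:
  u_2 · u_1 = 0 (should be 0)
  u_3 · u_1 = 0 (should be 0)
  u_3 · u_2 = 0 (should be 0)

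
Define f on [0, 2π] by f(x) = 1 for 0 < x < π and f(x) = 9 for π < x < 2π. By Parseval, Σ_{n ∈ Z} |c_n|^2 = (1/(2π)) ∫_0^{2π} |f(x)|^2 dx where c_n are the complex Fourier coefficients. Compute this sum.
Σ |c_n|^2 = 41

Parseval equates the L^2 energy of f (normalised by 1/(2π)) with the ℓ^2 sum of its Fourier coefficients: (1/(2π)) ∫_0^{2π} |f|^2 = Σ |c_n|^2.
Compute the left side: (1/(2π)) [∫_0^π 1^2 dx + ∫_π^{2π} 9^2 dx] = (1/(2π)) · (1π + 81π) = (1 + 81)/2 = 41.
So Σ_{n ∈ Z} |c_n|^2 = 41.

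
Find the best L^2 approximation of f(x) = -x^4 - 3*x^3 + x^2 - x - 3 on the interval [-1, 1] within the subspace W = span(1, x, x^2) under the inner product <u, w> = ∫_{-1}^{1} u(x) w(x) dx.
g(x) = x^2/7 - 14*x/5 - 102/35

The best approximation g ∈ W is the orthogonal projection of f onto W. Writing g = a_0 + a_1 x + a_2 x^2, the coefficients solve the normal equations G · a = b where
  G_{ij} = <φ_i, φ_j> and b_i = <f, φ_i>, with φ_0 = 1, φ_1 = x, φ_2 = x^2.
G =
  [2, 0, 2/3]
  [0, 2/3, 0]
  [2/3, 0, 2/5],
b = (-86/15, -28/15, -66/35).
Solving gives a_0 = -102/35, a_1 = -14/5, a_2 = 1/7, so
  g(x) = x^2/7 - 14*x/5 - 102/35.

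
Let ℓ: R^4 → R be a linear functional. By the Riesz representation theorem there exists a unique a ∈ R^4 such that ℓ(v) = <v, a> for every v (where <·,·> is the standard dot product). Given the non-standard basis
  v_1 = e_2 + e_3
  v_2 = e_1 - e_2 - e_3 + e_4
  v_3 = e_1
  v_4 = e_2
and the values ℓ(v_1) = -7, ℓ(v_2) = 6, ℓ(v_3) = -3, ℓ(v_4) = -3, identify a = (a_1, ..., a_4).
a = (-3, -3, -4, 2)

Write a = (a_1, ..., a_4) in the standard basis. For each basis vector v_i, ℓ(v_i) = <v_i, a> is a linear equation in the a_j's. Collect the n equations into a matrix system V a = ℓ, where row i of V is v_i (expressed in the standard basis). Since V is invertible (lower-triangular with 1s on the diagonal, up to permutation), solve by back-substitution:
  V =
[[0, 1, 1, 0],
 [1, -1, -1, 1],
 [1, 0, 0, 0],
 [0, 1, 0, 0]]
  V a = (-7, 6, -3, -3)
Solving gives a = (-3, -3, -4, 2).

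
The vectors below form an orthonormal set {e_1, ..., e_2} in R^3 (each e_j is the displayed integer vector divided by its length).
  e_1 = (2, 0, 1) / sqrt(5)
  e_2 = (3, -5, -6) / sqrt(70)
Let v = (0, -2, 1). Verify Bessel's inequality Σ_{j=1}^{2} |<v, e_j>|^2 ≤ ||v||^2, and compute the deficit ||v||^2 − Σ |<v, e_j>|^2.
Σ |<v, e_j>|^2 = 3/7; ||v||^2 = 5; deficit = 32/7

Write each e_j = u_j / sqrt(<u_j, u_j>) where u_j is the displayed integer vector. Then <v, e_j> = <v, u_j> / sqrt(<u_j, u_j>), so |<v, e_j>|^2 = <v, u_j>^2 / <u_j, u_j>.
Coefficients: <v, e_1> = 1/sqrt(5), <v, e_2> = 4/sqrt(70).
Square and sum: Σ |<v, e_j>|^2 = 3/7.
Compute ||v||^2 = v·v = 5.
Deficit = 5 − 3/7 = 32/7 ≥ 0, confirming Bessel's inequality. (The deficit equals ||v − Σ <v,e_j> e_j||^2, the squared distance from v to span{e_j}.)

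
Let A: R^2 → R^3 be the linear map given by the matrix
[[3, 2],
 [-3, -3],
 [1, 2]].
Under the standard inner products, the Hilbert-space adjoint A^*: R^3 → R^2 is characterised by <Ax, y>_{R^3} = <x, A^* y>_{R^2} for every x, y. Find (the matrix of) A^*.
A^* = A^T =
[[3, -3, 1],
 [2, -3, 2]]

For real matrices with standard dot products, the defining identity <Ax, y> = <x, A^* y> gives (Ax)^T y = x^T (A^*) y, i.e. x^T A^T y = x^T (A^*) y. Since this holds for all x, y, we must have A^* = A^T. Therefore
A^* =
[[3, -3, 1],
 [2, -3, 2]].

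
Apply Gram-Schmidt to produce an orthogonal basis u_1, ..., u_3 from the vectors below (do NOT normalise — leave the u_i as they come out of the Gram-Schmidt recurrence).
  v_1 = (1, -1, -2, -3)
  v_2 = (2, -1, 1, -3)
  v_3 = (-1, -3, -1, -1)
Orthogonal basis:
  u_1 = (1, -1, -2, -3)
  u_2 = (4/3, -1/3, 7/3, -1)
  u_3 = (-6/5, -13/5, 2/5, 1/5)

Apply the Gram-Schmidt recurrence
  u_1 = v_1
  u_i = v_i − Σ_{j<i} ((v_i · u_j) / (u_j · u_j)) · u_j.

Step by step this gives:
  u_1 = (1, -1, -2, -3)
  u_2 = (4/3, -1/3, 7/3, -1)
  u_3 = (-6/5, -13/5, 2/5, 1/5)

Orthogonality check:
  u_2 · u_1 = 0 (should be 0)
  u_3 · u_1 = 0 (should be 0)
  u_3 · u_2 = 0 (should be 0)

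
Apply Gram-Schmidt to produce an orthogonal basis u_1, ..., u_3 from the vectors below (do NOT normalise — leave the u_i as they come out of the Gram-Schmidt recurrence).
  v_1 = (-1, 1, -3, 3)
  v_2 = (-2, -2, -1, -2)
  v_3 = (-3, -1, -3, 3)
Orthogonal basis:
  u_1 = (-1, 1, -3, 3)
  u_2 = (-43/20, -37/20, -29/20, -31/20)
  u_3 = (-158/251, -206/251, 232/251, 248/251)

Apply the Gram-Schmidt recurrence
  u_1 = v_1
  u_i = v_i − Σ_{j<i} ((v_i · u_j) / (u_j · u_j)) · u_j.

Step by step this gives:
  u_1 = (-1, 1, -3, 3)
  u_2 = (-43/20, -37/20, -29/20, -31/20)
  u_3 = (-158/251, -206/251, 232/251, 248/251)

Orthogonality check:
  u_2 · u_1 = 0 (should be 0)
  u_3 · u_1 = 0 (should be 0)
  u_3 · u_2 = 0 (should be 0)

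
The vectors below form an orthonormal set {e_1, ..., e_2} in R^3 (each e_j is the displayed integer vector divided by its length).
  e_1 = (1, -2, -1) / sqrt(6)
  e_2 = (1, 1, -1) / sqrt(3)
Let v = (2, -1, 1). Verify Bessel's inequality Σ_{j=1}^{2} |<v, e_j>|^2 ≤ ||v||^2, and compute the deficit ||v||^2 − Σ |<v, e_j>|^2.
Σ |<v, e_j>|^2 = 3/2; ||v||^2 = 6; deficit = 9/2

Write each e_j = u_j / sqrt(<u_j, u_j>) where u_j is the displayed integer vector. Then <v, e_j> = <v, u_j> / sqrt(<u_j, u_j>), so |<v, e_j>|^2 = <v, u_j>^2 / <u_j, u_j>.
Coefficients: <v, e_1> = 3/sqrt(6), <v, e_2> = 0/sqrt(3).
Square and sum: Σ |<v, e_j>|^2 = 3/2.
Compute ||v||^2 = v·v = 6.
Deficit = 6 − 3/2 = 9/2 ≥ 0, confirming Bessel's inequality. (The deficit equals ||v − Σ <v,e_j> e_j||^2, the squared distance from v to span{e_j}.)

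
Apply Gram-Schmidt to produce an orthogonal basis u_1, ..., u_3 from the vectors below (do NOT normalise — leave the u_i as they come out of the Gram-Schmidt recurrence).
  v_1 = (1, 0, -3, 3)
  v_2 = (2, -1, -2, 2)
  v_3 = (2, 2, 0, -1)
Orthogonal basis:
  u_1 = (1, 0, -3, 3)
  u_2 = (24/19, -1, 4/19, -4/19)
  u_3 = (29/17, 116/51, -11/51, -40/51)

Apply the Gram-Schmidt recurrence
  u_1 = v_1
  u_i = v_i − Σ_{j<i} ((v_i · u_j) / (u_j · u_j)) · u_j.

Step by step this gives:
  u_1 = (1, 0, -3, 3)
  u_2 = (24/19, -1, 4/19, -4/19)
  u_3 = (29/17, 116/51, -11/51, -40/51)

Orthogonality check:
  u_2 · u_1 = 0 (should be 0)
  u_3 · u_1 = 0 (should be 0)
  u_3 · u_2 = 0 (should be 0)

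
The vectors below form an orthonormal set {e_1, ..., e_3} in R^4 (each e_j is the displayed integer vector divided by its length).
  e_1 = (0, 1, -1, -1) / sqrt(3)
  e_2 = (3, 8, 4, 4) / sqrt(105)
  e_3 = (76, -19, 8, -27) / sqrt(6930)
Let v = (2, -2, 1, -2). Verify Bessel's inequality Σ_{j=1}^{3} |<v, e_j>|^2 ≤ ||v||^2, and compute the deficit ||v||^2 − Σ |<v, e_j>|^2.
Σ |<v, e_j>|^2 = 125/11; ||v||^2 = 13; deficit = 18/11

Write each e_j = u_j / sqrt(<u_j, u_j>) where u_j is the displayed integer vector. Then <v, e_j> = <v, u_j> / sqrt(<u_j, u_j>), so |<v, e_j>|^2 = <v, u_j>^2 / <u_j, u_j>.
Coefficients: <v, e_1> = -1/sqrt(3), <v, e_2> = -14/sqrt(105), <v, e_3> = 252/sqrt(6930).
Square and sum: Σ |<v, e_j>|^2 = 125/11.
Compute ||v||^2 = v·v = 13.
Deficit = 13 − 125/11 = 18/11 ≥ 0, confirming Bessel's inequality. (The deficit equals ||v − Σ <v,e_j> e_j||^2, the squared distance from v to span{e_j}.)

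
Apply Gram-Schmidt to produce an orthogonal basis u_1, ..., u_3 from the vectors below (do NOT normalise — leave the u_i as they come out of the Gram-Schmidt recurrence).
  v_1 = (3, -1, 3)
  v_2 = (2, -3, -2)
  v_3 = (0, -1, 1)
Orthogonal basis:
  u_1 = (3, -1, 3)
  u_2 = (29/19, -54/19, -47/19)
  u_3 = (-209/314, -114/157, 133/314)

Apply the Gram-Schmidt recurrence
  u_1 = v_1
  u_i = v_i − Σ_{j<i} ((v_i · u_j) / (u_j · u_j)) · u_j.

Step by step this gives:
  u_1 = (3, -1, 3)
  u_2 = (29/19, -54/19, -47/19)
  u_3 = (-209/314, -114/157, 133/314)

Orthogonality check:
  u_2 · u_1 = 0 (should be 0)
  u_3 · u_1 = 0 (should be 0)
  u_3 · u_2 = 0 (should be 0)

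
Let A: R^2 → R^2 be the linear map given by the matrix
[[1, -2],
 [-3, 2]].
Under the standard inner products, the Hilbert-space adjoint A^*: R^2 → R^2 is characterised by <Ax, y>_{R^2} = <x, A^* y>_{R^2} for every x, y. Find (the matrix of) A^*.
A^* = A^T =
[[1, -3],
 [-2, 2]]

For real matrices with standard dot products, the defining identity <Ax, y> = <x, A^* y> gives (Ax)^T y = x^T (A^*) y, i.e. x^T A^T y = x^T (A^*) y. Since this holds for all x, y, we must have A^* = A^T. Therefore
A^* =
[[1, -3],
 [-2, 2]].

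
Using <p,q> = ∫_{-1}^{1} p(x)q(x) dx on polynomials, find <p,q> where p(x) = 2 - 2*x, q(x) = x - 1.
<p,q> = -16/3

Expand the product: p(x)·q(x) = -2*x^2 + 4*x - 2.
∫_{-1}^{1} of each monomial x^k gives [2/(k+1) if k even, 0 if k odd]. Integrating term-by-term (or equivalently evaluating the antiderivative F(x) = -2*x^3/3 + 2*x^2 - 2*x at the endpoints):
  F(1) − F(−1) = -2/3 − (14/3) = -16/3.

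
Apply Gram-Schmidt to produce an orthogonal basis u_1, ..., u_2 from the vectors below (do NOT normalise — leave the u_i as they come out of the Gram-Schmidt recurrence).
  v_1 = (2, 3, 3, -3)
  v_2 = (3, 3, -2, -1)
Orthogonal basis:
  u_1 = (2, 3, 3, -3)
  u_2 = (69/31, 57/31, -98/31, 5/31)

Apply the Gram-Schmidt recurrence
  u_1 = v_1
  u_i = v_i − Σ_{j<i} ((v_i · u_j) / (u_j · u_j)) · u_j.

Step by step this gives:
  u_1 = (2, 3, 3, -3)
  u_2 = (69/31, 57/31, -98/31, 5/31)

Orthogonality check:
  u_2 · u_1 = 0 (should be 0)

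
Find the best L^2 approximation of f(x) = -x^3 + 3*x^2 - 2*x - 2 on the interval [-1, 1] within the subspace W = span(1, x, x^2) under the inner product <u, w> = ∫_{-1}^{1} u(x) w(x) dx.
g(x) = 3*x^2 - 13*x/5 - 2

The best approximation g ∈ W is the orthogonal projection of f onto W. Writing g = a_0 + a_1 x + a_2 x^2, the coefficients solve the normal equations G · a = b where
  G_{ij} = <φ_i, φ_j> and b_i = <f, φ_i>, with φ_0 = 1, φ_1 = x, φ_2 = x^2.
G =
  [2, 0, 2/3]
  [0, 2/3, 0]
  [2/3, 0, 2/5],
b = (-2, -26/15, -2/15).
Solving gives a_0 = -2, a_1 = -13/5, a_2 = 3, so
  g(x) = 3*x^2 - 13*x/5 - 2.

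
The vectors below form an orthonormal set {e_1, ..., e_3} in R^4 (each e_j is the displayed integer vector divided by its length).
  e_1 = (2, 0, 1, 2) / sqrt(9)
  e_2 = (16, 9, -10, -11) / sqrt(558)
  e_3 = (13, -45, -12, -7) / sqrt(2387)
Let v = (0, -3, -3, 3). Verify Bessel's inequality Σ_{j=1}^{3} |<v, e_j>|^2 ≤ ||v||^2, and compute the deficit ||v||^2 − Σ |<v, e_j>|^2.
Σ |<v, e_j>|^2 = 927/77; ||v||^2 = 27; deficit = 1152/77

Write each e_j = u_j / sqrt(<u_j, u_j>) where u_j is the displayed integer vector. Then <v, e_j> = <v, u_j> / sqrt(<u_j, u_j>), so |<v, e_j>|^2 = <v, u_j>^2 / <u_j, u_j>.
Coefficients: <v, e_1> = 3/sqrt(9), <v, e_2> = -30/sqrt(558), <v, e_3> = 150/sqrt(2387).
Square and sum: Σ |<v, e_j>|^2 = 927/77.
Compute ||v||^2 = v·v = 27.
Deficit = 27 − 927/77 = 1152/77 ≥ 0, confirming Bessel's inequality. (The deficit equals ||v − Σ <v,e_j> e_j||^2, the squared distance from v to span{e_j}.)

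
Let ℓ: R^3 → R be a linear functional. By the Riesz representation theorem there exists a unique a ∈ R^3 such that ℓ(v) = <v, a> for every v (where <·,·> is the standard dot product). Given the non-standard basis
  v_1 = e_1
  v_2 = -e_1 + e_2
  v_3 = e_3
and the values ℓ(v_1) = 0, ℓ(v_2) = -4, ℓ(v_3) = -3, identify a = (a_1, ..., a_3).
a = (0, -4, -3)

Write a = (a_1, ..., a_3) in the standard basis. For each basis vector v_i, ℓ(v_i) = <v_i, a> is a linear equation in the a_j's. Collect the n equations into a matrix system V a = ℓ, where row i of V is v_i (expressed in the standard basis). Since V is invertible (lower-triangular with 1s on the diagonal, up to permutation), solve by back-substitution:
  V =
[[1, 0, 0],
 [-1, 1, 0],
 [0, 0, 1]]
  V a = (0, -4, -3)
Solving gives a = (0, -4, -3).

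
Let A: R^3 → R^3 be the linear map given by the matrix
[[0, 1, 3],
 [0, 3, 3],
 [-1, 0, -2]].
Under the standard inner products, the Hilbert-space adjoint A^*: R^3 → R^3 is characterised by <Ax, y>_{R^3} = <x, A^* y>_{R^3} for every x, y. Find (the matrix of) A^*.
A^* = A^T =
[[0, 0, -1],
 [1, 3, 0],
 [3, 3, -2]]

For real matrices with standard dot products, the defining identity <Ax, y> = <x, A^* y> gives (Ax)^T y = x^T (A^*) y, i.e. x^T A^T y = x^T (A^*) y. Since this holds for all x, y, we must have A^* = A^T. Therefore
A^* =
[[0, 0, -1],
 [1, 3, 0],
 [3, 3, -2]].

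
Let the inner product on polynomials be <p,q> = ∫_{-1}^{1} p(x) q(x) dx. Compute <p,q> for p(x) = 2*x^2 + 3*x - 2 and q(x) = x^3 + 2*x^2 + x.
<p,q> = 32/15

Expand the product: p(x)·q(x) = 2*x^5 + 7*x^4 + 6*x^3 - x^2 - 2*x.
∫_{-1}^{1} of each monomial x^k gives [2/(k+1) if k even, 0 if k odd]. Integrating term-by-term (or equivalently evaluating the antiderivative F(x) = x^6/3 + 7*x^5/5 + 3*x^4/2 - x^3/3 - x^2 at the endpoints):
  F(1) − F(−1) = 19/10 − (-7/30) = 32/15.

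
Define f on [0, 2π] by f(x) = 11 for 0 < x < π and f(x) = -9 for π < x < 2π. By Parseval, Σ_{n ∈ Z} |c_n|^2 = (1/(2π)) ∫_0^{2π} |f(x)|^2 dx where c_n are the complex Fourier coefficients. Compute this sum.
Σ |c_n|^2 = 101

Parseval equates the L^2 energy of f (normalised by 1/(2π)) with the ℓ^2 sum of its Fourier coefficients: (1/(2π)) ∫_0^{2π} |f|^2 = Σ |c_n|^2.
Compute the left side: (1/(2π)) [∫_0^π 11^2 dx + ∫_π^{2π} (-9)^2 dx] = (1/(2π)) · (121π + 81π) = (121 + 81)/2 = 101.
So Σ_{n ∈ Z} |c_n|^2 = 101.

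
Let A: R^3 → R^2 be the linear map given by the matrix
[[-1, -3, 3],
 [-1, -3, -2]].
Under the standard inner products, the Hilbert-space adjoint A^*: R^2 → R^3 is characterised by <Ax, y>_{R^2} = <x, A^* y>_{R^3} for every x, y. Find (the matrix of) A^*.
A^* = A^T =
[[-1, -1],
 [-3, -3],
 [3, -2]]

For real matrices with standard dot products, the defining identity <Ax, y> = <x, A^* y> gives (Ax)^T y = x^T (A^*) y, i.e. x^T A^T y = x^T (A^*) y. Since this holds for all x, y, we must have A^* = A^T. Therefore
A^* =
[[-1, -1],
 [-3, -3],
 [3, -2]].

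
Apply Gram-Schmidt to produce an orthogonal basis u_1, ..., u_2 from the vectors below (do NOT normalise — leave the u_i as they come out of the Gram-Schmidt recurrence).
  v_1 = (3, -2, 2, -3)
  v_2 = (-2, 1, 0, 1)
Orthogonal basis:
  u_1 = (3, -2, 2, -3)
  u_2 = (-19/26, 2/13, 11/13, -7/26)

Apply the Gram-Schmidt recurrence
  u_1 = v_1
  u_i = v_i − Σ_{j<i} ((v_i · u_j) / (u_j · u_j)) · u_j.

Step by step this gives:
  u_1 = (3, -2, 2, -3)
  u_2 = (-19/26, 2/13, 11/13, -7/26)

Orthogonality check:
  u_2 · u_1 = 0 (should be 0)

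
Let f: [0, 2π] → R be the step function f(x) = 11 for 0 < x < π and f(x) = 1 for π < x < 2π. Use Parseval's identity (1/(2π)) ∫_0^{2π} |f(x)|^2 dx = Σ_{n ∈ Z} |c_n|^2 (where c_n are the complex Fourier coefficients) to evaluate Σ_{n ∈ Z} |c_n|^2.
Σ |c_n|^2 = 61

Parseval equates the L^2 energy of f (normalised by 1/(2π)) with the ℓ^2 sum of its Fourier coefficients: (1/(2π)) ∫_0^{2π} |f|^2 = Σ |c_n|^2.
Compute the left side: (1/(2π)) [∫_0^π 11^2 dx + ∫_π^{2π} 1^2 dx] = (1/(2π)) · (121π + 1π) = (121 + 1)/2 = 61.
So Σ_{n ∈ Z} |c_n|^2 = 61.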